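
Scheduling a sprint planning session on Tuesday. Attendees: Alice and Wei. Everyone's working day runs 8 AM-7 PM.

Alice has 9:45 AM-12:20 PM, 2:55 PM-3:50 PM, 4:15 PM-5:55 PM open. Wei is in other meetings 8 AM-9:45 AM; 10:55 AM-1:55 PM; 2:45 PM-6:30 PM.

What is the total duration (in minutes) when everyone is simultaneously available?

Alice free: 09:45-12:20, 14:55-15:50, 16:15-17:55.
Wei free: 09:45-10:55, 13:55-14:45, 18:30-19:00 (invert busy blocks within the working day).
Alice ∩ Wei: 09:45-10:55.
That's a single block of 70 minutes.

70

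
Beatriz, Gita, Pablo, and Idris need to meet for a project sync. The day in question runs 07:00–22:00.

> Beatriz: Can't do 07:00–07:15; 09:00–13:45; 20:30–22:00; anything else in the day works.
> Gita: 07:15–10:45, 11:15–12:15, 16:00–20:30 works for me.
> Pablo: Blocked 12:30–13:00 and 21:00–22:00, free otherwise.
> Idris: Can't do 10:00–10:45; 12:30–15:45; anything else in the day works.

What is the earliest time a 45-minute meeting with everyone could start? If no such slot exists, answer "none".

07:15

Beatriz free: 07:15-09:00, 13:45-20:30 (invert busy blocks within the working day).
Gita free: 07:15-10:45, 11:15-12:15, 16:00-20:30.
Pablo free: 07:00-12:30, 13:00-21:00 (invert busy blocks within the working day).
Idris free: 07:00-10:00, 10:45-12:30, 15:45-22:00 (invert busy blocks within the working day).
Beatriz ∩ Gita: 07:15-09:00, 16:00-20:30.
Beatriz ∩ Gita ∩ Pablo: 07:15-09:00, 16:00-20:30.
Beatriz ∩ Gita ∩ Pablo ∩ Idris: 07:15-09:00, 16:00-20:30.
So the common availability across everyone is 07:15-09:00, 16:00-20:30.
The first common window of at least 45 minutes is 07:15-09:00, so the earliest start is 07:15.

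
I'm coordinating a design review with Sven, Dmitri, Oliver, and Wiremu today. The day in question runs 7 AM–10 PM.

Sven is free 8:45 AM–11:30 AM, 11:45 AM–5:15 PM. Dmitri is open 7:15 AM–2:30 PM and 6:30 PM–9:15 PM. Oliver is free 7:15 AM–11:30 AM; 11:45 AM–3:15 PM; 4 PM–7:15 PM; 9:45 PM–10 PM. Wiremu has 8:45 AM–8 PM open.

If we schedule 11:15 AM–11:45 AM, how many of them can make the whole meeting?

Dmitri and Wiremu can make the full 11:15-11:45 slot — that's 2.

2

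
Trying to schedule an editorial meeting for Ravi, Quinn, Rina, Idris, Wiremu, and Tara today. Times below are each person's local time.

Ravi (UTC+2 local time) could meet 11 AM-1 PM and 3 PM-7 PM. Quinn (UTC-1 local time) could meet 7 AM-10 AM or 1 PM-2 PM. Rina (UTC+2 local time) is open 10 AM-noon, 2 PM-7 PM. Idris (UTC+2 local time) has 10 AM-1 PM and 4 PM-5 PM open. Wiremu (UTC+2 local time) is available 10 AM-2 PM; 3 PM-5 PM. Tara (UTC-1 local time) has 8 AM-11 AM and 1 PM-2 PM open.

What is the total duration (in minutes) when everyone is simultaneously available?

Ravi in UTC: 09:00-11:00, 13:00-17:00 (subtract 2h to convert from UTC+2).
Quinn in UTC: 08:00-11:00, 14:00-15:00 (add 1h to convert from UTC-1).
Rina in UTC: 08:00-10:00, 12:00-17:00 (subtract 2h to convert from UTC+2).
Idris in UTC: 08:00-11:00, 14:00-15:00 (subtract 2h to convert from UTC+2).
Wiremu in UTC: 08:00-12:00, 13:00-15:00 (subtract 2h to convert from UTC+2).
Tara in UTC: 09:00-12:00, 14:00-15:00 (add 1h to convert from UTC-1).
Ravi ∩ Quinn: 09:00-11:00, 14:00-15:00.
Ravi ∩ Quinn ∩ Rina: 09:00-10:00, 14:00-15:00.
Ravi ∩ Quinn ∩ Rina ∩ Idris: 09:00-10:00, 14:00-15:00.
Ravi ∩ Quinn ∩ Rina ∩ Idris ∩ Wiremu: 09:00-10:00, 14:00-15:00.
Ravi ∩ Quinn ∩ Rina ∩ Idris ∩ Wiremu ∩ Tara: 09:00-10:00, 14:00-15:00.
Those are the intersection windows.
Summing the common windows: 60 + 60 = 120 minutes.

120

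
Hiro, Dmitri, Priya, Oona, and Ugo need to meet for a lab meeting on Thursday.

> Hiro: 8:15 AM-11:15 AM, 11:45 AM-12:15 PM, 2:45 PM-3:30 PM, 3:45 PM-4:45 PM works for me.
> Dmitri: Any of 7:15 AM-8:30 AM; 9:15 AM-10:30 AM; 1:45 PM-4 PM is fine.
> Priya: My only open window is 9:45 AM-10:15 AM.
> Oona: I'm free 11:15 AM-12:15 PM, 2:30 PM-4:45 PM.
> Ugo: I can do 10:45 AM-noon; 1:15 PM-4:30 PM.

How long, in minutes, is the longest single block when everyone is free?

0

Hiro ∩ Dmitri: 08:15-08:30, 09:15-10:30, 14:45-15:30, 15:45-16:00.
Hiro ∩ Dmitri ∩ Priya: 09:45-10:15.
Hiro ∩ Dmitri ∩ Priya ∩ Oona: ∅.
Hiro ∩ Dmitri ∩ Priya ∩ Oona ∩ Ugo: ∅.
There is no time when everyone is free.
No common window exists, so the longest block is 0 minutes.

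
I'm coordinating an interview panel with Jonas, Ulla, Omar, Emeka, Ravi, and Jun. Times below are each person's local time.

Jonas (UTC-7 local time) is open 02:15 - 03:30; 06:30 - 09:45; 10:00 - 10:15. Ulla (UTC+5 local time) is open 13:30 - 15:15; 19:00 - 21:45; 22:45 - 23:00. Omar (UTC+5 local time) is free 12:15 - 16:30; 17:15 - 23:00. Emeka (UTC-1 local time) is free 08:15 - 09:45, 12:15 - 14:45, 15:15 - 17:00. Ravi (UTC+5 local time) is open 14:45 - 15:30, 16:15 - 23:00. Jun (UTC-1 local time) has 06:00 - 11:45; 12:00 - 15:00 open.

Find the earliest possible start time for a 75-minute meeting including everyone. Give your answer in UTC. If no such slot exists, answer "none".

Jonas in UTC: 09:15-10:30, 13:30-16:45, 17:00-17:15 (add 7h to convert from UTC-7).
Ulla in UTC: 08:30-10:15, 14:00-16:45, 17:45-18:00 (subtract 5h to convert from UTC+5).
Omar in UTC: 07:15-11:30, 12:15-18:00 (subtract 5h to convert from UTC+5).
Emeka in UTC: 09:15-10:45, 13:15-15:45, 16:15-18:00 (add 1h to convert from UTC-1).
Ravi in UTC: 09:45-10:30, 11:15-18:00 (subtract 5h to convert from UTC+5).
Jun in UTC: 07:00-12:45, 13:00-16:00 (add 1h to convert from UTC-1).
Jonas ∩ Ulla: 09:15-10:15, 14:00-16:45.
Jonas ∩ Ulla ∩ Omar: 09:15-10:15, 14:00-16:45.
Jonas ∩ Ulla ∩ Omar ∩ Emeka: 09:15-10:15, 14:00-15:45, 16:15-16:45.
Jonas ∩ Ulla ∩ Omar ∩ Emeka ∩ Ravi: 09:45-10:15, 14:00-15:45, 16:15-16:45.
Jonas ∩ Ulla ∩ Omar ∩ Emeka ∩ Ravi ∩ Jun: 09:45-10:15, 14:00-15:45.
Those are the intersection windows.
The first common window of at least 75 minutes is 14:00-15:45, so the earliest start is 14:00.

14:00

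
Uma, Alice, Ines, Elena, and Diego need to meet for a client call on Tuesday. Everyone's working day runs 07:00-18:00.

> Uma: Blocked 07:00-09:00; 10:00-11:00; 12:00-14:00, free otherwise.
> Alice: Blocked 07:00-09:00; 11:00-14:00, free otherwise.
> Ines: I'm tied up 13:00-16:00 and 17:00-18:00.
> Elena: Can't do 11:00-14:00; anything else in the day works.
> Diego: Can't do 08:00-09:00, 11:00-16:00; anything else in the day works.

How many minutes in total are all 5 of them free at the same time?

Uma free: 09:00-10:00, 11:00-12:00, 14:00-18:00 (invert busy blocks within the working day).
Alice free: 09:00-11:00, 14:00-18:00 (invert busy blocks within the working day).
Ines free: 07:00-13:00, 16:00-17:00 (invert busy blocks within the working day).
Elena free: 07:00-11:00, 14:00-18:00 (invert busy blocks within the working day).
Diego free: 07:00-08:00, 09:00-11:00, 16:00-18:00 (invert busy blocks within the working day).
Uma ∩ Alice: 09:00-10:00, 14:00-18:00.
Uma ∩ Alice ∩ Ines: 09:00-10:00, 16:00-17:00.
Uma ∩ Alice ∩ Ines ∩ Elena: 09:00-10:00, 16:00-17:00.
Uma ∩ Alice ∩ Ines ∩ Elena ∩ Diego: 09:00-10:00, 16:00-17:00.
So the common availability across everyone is 09:00-10:00, 16:00-17:00.
Summing the common windows: 60 + 60 = 120 minutes.

120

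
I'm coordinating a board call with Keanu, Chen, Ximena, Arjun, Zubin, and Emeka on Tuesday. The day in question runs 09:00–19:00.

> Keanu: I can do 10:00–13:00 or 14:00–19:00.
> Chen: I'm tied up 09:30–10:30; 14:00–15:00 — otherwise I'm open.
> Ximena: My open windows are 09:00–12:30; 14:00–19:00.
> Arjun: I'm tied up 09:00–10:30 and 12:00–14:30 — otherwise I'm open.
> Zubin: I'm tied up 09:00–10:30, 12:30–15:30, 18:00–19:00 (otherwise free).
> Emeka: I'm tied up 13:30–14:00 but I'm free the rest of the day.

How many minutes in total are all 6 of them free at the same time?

Keanu free: 10:00-13:00, 14:00-19:00.
Chen free: 09:00-09:30, 10:30-14:00, 15:00-19:00 (invert busy blocks within the working day).
Ximena free: 09:00-12:30, 14:00-19:00.
Arjun free: 10:30-12:00, 14:30-19:00 (invert busy blocks within the working day).
Zubin free: 10:30-12:30, 15:30-18:00 (invert busy blocks within the working day).
Emeka free: 09:00-13:30, 14:00-19:00 (invert busy blocks within the working day).
Keanu ∩ Chen: 10:30-13:00, 15:00-19:00.
Keanu ∩ Chen ∩ Ximena: 10:30-12:30, 15:00-19:00.
Keanu ∩ Chen ∩ Ximena ∩ Arjun: 10:30-12:00, 15:00-19:00.
Keanu ∩ Chen ∩ Ximena ∩ Arjun ∩ Zubin: 10:30-12:00, 15:30-18:00.
Keanu ∩ Chen ∩ Ximena ∩ Arjun ∩ Zubin ∩ Emeka: 10:30-12:00, 15:30-18:00.
Summing the common windows: 90 + 150 = 240 minutes.

240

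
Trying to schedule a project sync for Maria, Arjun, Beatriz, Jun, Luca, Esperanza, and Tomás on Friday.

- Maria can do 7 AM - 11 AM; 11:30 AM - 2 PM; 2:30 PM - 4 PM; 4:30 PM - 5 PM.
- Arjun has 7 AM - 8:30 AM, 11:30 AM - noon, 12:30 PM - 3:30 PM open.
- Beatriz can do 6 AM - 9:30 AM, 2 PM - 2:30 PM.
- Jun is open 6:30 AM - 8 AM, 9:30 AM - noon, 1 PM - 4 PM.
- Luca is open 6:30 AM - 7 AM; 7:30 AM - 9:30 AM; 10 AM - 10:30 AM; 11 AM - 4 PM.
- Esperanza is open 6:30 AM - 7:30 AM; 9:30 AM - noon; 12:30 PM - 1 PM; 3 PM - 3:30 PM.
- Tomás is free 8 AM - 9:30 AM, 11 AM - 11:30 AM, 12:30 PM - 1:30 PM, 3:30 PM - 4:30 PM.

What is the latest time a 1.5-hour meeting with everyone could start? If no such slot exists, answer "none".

none

Maria ∩ Arjun: 07:00-08:30, 11:30-12:00, 12:30-14:00, 14:30-15:30.
Maria ∩ Arjun ∩ Beatriz: 07:00-08:30.
Maria ∩ Arjun ∩ Beatriz ∩ Jun: 07:00-08:00.
Maria ∩ Arjun ∩ Beatriz ∩ Jun ∩ Luca: 07:30-08:00.
Maria ∩ Arjun ∩ Beatriz ∩ Jun ∩ Luca ∩ Esperanza: ∅.
Maria ∩ Arjun ∩ Beatriz ∩ Jun ∩ Luca ∩ Esperanza ∩ Tomás: ∅.
There is no time when everyone is free.
No common window is at least 90 minutes long.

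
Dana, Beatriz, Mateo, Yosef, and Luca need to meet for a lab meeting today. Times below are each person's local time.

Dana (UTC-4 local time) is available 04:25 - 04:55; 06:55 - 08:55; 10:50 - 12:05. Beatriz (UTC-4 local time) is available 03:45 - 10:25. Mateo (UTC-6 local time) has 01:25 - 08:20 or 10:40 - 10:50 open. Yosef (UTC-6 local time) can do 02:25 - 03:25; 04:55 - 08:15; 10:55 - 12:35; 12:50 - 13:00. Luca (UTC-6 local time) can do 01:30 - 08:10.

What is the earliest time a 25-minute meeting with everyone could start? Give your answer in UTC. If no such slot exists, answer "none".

Dana in UTC: 08:25-08:55, 10:55-12:55, 14:50-16:05 (add 4h to convert from UTC-4).
Beatriz in UTC: 07:45-14:25 (add 4h to convert from UTC-4).
Mateo in UTC: 07:25-14:20, 16:40-16:50 (add 6h to convert from UTC-6).
Yosef in UTC: 08:25-09:25, 10:55-14:15, 16:55-18:35, 18:50-19:00 (add 6h to convert from UTC-6).
Luca in UTC: 07:30-14:10 (add 6h to convert from UTC-6).
Dana ∩ Beatriz: 08:25-08:55, 10:55-12:55.
Dana ∩ Beatriz ∩ Mateo: 08:25-08:55, 10:55-12:55.
Dana ∩ Beatriz ∩ Mateo ∩ Yosef: 08:25-08:55, 10:55-12:55.
Dana ∩ Beatriz ∩ Mateo ∩ Yosef ∩ Luca: 08:25-08:55, 10:55-12:55.
The first common window of at least 25 minutes is 08:25-08:55, so the earliest start is 08:25.

08:25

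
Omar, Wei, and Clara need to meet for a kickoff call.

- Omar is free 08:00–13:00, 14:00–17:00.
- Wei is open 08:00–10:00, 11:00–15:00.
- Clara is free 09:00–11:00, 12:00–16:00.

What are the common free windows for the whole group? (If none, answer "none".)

09:00-10:00, 12:00-13:00, 14:00-15:00

Omar ∩ Wei: 08:00-10:00, 11:00-13:00, 14:00-15:00.
Omar ∩ Wei ∩ Clara: 09:00-10:00, 12:00-13:00, 14:00-15:00.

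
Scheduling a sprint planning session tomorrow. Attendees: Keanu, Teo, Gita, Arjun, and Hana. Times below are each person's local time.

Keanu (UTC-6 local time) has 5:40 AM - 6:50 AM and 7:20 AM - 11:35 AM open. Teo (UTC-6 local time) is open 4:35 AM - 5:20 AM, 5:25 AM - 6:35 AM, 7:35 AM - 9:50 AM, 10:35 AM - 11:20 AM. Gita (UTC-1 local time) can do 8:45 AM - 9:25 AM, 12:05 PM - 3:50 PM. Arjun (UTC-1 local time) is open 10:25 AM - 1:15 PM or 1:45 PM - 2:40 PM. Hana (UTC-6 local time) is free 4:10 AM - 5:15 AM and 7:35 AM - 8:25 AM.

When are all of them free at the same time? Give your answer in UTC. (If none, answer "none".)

Keanu in UTC: 11:40-12:50, 13:20-17:35 (add 6h to convert from UTC-6).
Teo in UTC: 10:35-11:20, 11:25-12:35, 13:35-15:50, 16:35-17:20 (add 6h to convert from UTC-6).
Gita in UTC: 09:45-10:25, 13:05-16:50 (add 1h to convert from UTC-1).
Arjun in UTC: 11:25-14:15, 14:45-15:40 (add 1h to convert from UTC-1).
Hana in UTC: 10:10-11:15, 13:35-14:25 (add 6h to convert from UTC-6).
Keanu ∩ Teo: 11:40-12:35, 13:35-15:50, 16:35-17:20.
Keanu ∩ Teo ∩ Gita: 13:35-15:50, 16:35-16:50.
Keanu ∩ Teo ∩ Gita ∩ Arjun: 13:35-14:15, 14:45-15:40.
Keanu ∩ Teo ∩ Gita ∩ Arjun ∩ Hana: 13:35-14:15.
So the common availability across everyone is 13:35-14:15.

13:35-14:15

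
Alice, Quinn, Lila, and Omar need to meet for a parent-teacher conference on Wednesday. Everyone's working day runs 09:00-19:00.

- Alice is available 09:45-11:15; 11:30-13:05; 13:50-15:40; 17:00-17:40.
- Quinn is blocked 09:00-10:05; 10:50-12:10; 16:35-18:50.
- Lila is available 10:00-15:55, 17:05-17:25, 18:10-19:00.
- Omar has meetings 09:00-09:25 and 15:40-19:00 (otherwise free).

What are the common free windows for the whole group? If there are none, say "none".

Alice free: 09:45-11:15, 11:30-13:05, 13:50-15:40, 17:00-17:40.
Quinn free: 10:05-10:50, 12:10-16:35, 18:50-19:00 (invert busy blocks within the working day).
Lila free: 10:00-15:55, 17:05-17:25, 18:10-19:00.
Omar free: 09:25-15:40 (invert busy blocks within the working day).
Alice ∩ Quinn: 10:05-10:50, 12:10-13:05, 13:50-15:40.
Alice ∩ Quinn ∩ Lila: 10:05-10:50, 12:10-13:05, 13:50-15:40.
Alice ∩ Quinn ∩ Lila ∩ Omar: 10:05-10:50, 12:10-13:05, 13:50-15:40.

10:05-10:50, 12:10-13:05, 13:50-15:40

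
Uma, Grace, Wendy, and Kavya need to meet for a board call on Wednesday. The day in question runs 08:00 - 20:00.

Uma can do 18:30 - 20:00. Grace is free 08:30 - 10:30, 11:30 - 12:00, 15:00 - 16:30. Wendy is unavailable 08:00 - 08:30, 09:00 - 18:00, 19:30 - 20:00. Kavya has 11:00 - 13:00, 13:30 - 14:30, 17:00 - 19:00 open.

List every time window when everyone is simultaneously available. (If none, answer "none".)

none

Uma free: 18:30-20:00.
Grace free: 08:30-10:30, 11:30-12:00, 15:00-16:30.
Wendy free: 08:30-09:00, 18:00-19:30 (invert busy blocks within the working day).
Kavya free: 11:00-13:00, 13:30-14:30, 17:00-19:00.
Uma ∩ Grace: ∅.
Uma ∩ Grace ∩ Wendy: ∅.
Uma ∩ Grace ∩ Wendy ∩ Kavya: ∅.
There is no time when everyone is free.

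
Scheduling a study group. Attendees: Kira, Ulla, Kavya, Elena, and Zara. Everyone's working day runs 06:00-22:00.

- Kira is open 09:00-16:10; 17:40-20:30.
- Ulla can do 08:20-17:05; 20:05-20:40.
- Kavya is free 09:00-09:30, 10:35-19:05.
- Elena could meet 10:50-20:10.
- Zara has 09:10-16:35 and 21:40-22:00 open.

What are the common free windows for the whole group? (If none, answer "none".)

10:50-16:10

Kira ∩ Ulla: 09:00-16:10, 20:05-20:30.
Kira ∩ Ulla ∩ Kavya: 09:00-09:30, 10:35-16:10.
Kira ∩ Ulla ∩ Kavya ∩ Elena: 10:50-16:10.
Kira ∩ Ulla ∩ Kavya ∩ Elena ∩ Zara: 10:50-16:10.
So the common availability across everyone is 10:50-16:10.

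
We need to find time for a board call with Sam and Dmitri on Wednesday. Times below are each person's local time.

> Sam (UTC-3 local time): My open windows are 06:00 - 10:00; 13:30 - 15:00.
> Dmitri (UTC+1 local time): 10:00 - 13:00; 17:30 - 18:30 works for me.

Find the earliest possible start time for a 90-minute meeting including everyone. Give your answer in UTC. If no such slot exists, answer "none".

Sam in UTC: 09:00-13:00, 16:30-18:00 (add 3h to convert from UTC-3).
Dmitri in UTC: 09:00-12:00, 16:30-17:30 (subtract 1h to convert from UTC+1).
Sam ∩ Dmitri: 09:00-12:00, 16:30-17:30.
So the common availability across everyone is 09:00-12:00, 16:30-17:30.
The first common window of at least 90 minutes is 09:00-12:00, so the earliest start is 09:00.

09:00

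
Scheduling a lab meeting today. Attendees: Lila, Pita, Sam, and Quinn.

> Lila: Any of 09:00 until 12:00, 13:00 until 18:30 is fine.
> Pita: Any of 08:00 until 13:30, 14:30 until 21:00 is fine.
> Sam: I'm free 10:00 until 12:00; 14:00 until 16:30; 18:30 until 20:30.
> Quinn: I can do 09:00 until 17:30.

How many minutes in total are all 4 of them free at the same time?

240

Lila ∩ Pita: 09:00-12:00, 13:00-13:30, 14:30-18:30.
Lila ∩ Pita ∩ Sam: 10:00-12:00, 14:30-16:30.
Lila ∩ Pita ∩ Sam ∩ Quinn: 10:00-12:00, 14:30-16:30.
Summing the common windows: 120 + 120 = 240 minutes.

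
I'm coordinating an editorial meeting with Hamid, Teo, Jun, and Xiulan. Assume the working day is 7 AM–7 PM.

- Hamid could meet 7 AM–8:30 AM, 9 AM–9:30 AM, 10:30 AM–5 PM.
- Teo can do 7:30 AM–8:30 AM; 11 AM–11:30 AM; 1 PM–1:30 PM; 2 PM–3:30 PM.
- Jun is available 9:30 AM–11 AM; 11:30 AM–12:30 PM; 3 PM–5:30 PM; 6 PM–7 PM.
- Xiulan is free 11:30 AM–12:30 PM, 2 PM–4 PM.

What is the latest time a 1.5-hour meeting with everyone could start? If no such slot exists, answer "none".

Hamid ∩ Teo: 07:30-08:30, 11:00-11:30, 13:00-13:30, 14:00-15:30.
Hamid ∩ Teo ∩ Jun: 15:00-15:30.
Hamid ∩ Teo ∩ Jun ∩ Xiulan: 15:00-15:30.
No common window is at least 90 minutes long.

none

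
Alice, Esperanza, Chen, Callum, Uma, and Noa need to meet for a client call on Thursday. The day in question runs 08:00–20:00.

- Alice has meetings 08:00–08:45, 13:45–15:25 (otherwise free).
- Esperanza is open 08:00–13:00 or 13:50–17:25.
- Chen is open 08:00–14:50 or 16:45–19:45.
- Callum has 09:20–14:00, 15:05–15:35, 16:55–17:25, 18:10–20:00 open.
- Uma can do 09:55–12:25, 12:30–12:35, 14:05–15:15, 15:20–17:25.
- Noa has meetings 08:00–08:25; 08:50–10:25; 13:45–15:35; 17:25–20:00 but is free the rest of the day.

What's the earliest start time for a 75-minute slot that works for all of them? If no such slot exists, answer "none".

Alice free: 08:45-13:45, 15:25-20:00 (invert busy blocks within the working day).
Esperanza free: 08:00-13:00, 13:50-17:25.
Chen free: 08:00-14:50, 16:45-19:45.
Callum free: 09:20-14:00, 15:05-15:35, 16:55-17:25, 18:10-20:00.
Uma free: 09:55-12:25, 12:30-12:35, 14:05-15:15, 15:20-17:25.
Noa free: 08:25-08:50, 10:25-13:45, 15:35-17:25 (invert busy blocks within the working day).
Alice ∩ Esperanza: 08:45-13:00, 15:25-17:25.
Alice ∩ Esperanza ∩ Chen: 08:45-13:00, 16:45-17:25.
Alice ∩ Esperanza ∩ Chen ∩ Callum: 09:20-13:00, 16:55-17:25.
Alice ∩ Esperanza ∩ Chen ∩ Callum ∩ Uma: 09:55-12:25, 12:30-12:35, 16:55-17:25.
Alice ∩ Esperanza ∩ Chen ∩ Callum ∩ Uma ∩ Noa: 10:25-12:25, 12:30-12:35, 16:55-17:25.
The first common window of at least 75 minutes is 10:25-12:25, so the earliest start is 10:25.

10:25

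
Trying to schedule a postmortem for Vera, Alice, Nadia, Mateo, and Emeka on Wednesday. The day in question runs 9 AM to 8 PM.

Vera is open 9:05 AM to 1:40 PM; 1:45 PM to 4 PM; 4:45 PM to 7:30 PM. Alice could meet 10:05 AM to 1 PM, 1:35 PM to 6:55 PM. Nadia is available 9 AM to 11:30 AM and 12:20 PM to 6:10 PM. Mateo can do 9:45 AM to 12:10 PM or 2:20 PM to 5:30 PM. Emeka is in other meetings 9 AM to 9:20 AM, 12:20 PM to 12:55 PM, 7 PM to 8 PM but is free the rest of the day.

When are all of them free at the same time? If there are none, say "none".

Vera free: 09:05-13:40, 13:45-16:00, 16:45-19:30.
Alice free: 10:05-13:00, 13:35-18:55.
Nadia free: 09:00-11:30, 12:20-18:10.
Mateo free: 09:45-12:10, 14:20-17:30.
Emeka free: 09:20-12:20, 12:55-19:00 (invert busy blocks within the working day).
Vera ∩ Alice: 10:05-13:00, 13:35-13:40, 13:45-16:00, 16:45-18:55.
Vera ∩ Alice ∩ Nadia: 10:05-11:30, 12:20-13:00, 13:35-13:40, 13:45-16:00, 16:45-18:10.
Vera ∩ Alice ∩ Nadia ∩ Mateo: 10:05-11:30, 14:20-16:00, 16:45-17:30.
Vera ∩ Alice ∩ Nadia ∩ Mateo ∩ Emeka: 10:05-11:30, 14:20-16:00, 16:45-17:30.
So the common availability across everyone is 10:05-11:30, 14:20-16:00, 16:45-17:30.

10:05-11:30, 14:20-16:00, 16:45-17:30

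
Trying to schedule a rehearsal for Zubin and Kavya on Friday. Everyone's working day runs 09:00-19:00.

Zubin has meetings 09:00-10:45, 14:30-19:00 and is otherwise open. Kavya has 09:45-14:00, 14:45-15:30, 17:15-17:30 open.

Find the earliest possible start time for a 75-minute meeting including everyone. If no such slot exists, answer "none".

10:45

Zubin free: 10:45-14:30 (invert busy blocks within the working day).
Kavya free: 09:45-14:00, 14:45-15:30, 17:15-17:30.
Zubin ∩ Kavya: 10:45-14:00.
Those are the intersection windows.
The first common window of at least 75 minutes is 10:45-14:00, so the earliest start is 10:45.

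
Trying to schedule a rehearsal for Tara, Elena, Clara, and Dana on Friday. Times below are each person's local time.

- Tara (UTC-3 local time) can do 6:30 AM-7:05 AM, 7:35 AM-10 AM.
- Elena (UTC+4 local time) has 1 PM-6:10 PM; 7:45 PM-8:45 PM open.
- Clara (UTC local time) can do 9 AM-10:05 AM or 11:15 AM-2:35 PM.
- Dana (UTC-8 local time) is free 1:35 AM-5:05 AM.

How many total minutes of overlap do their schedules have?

135

Tara in UTC: 09:30-10:05, 10:35-13:00 (add 3h to convert from UTC-3).
Elena in UTC: 09:00-14:10, 15:45-16:45 (subtract 4h to convert from UTC+4).
Clara in UTC: 09:00-10:05, 11:15-14:35.
Dana in UTC: 09:35-13:05 (add 8h to convert from UTC-8).
Tara ∩ Elena: 09:30-10:05, 10:35-13:00.
Tara ∩ Elena ∩ Clara: 09:30-10:05, 11:15-13:00.
Tara ∩ Elena ∩ Clara ∩ Dana: 09:35-10:05, 11:15-13:00.
Those are the intersection windows.
Summing the common windows: 30 + 105 = 135 minutes.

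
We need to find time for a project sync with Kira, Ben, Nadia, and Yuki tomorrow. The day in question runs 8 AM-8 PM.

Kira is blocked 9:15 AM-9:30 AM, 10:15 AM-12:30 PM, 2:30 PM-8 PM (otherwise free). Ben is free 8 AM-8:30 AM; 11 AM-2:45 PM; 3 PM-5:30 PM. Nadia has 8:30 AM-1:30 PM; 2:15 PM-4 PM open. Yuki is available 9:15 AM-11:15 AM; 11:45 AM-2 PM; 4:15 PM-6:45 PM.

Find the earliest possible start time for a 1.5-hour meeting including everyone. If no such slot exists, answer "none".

Kira free: 08:00-09:15, 09:30-10:15, 12:30-14:30 (invert busy blocks within the working day).
Ben free: 08:00-08:30, 11:00-14:45, 15:00-17:30.
Nadia free: 08:30-13:30, 14:15-16:00.
Yuki free: 09:15-11:15, 11:45-14:00, 16:15-18:45.
Kira ∩ Ben: 08:00-08:30, 12:30-14:30.
Kira ∩ Ben ∩ Nadia: 12:30-13:30, 14:15-14:30.
Kira ∩ Ben ∩ Nadia ∩ Yuki: 12:30-13:30.
No common window is at least 90 minutes long.

none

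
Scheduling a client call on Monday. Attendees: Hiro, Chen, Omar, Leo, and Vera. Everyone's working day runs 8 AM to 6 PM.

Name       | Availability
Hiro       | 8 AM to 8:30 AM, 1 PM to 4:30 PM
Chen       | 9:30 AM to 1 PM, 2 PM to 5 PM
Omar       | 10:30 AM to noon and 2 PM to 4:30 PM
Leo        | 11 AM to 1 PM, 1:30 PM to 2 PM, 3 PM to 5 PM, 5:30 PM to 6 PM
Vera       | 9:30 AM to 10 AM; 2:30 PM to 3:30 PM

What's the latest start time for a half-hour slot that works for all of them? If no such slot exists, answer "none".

Hiro ∩ Chen: 14:00-16:30.
Hiro ∩ Chen ∩ Omar: 14:00-16:30.
Hiro ∩ Chen ∩ Omar ∩ Leo: 15:00-16:30.
Hiro ∩ Chen ∩ Omar ∩ Leo ∩ Vera: 15:00-15:30.
The last common window of at least 30 minutes is 15:00-15:30; a 30-minute meeting can start as late as 15:00 and still end by 15:30.

15:00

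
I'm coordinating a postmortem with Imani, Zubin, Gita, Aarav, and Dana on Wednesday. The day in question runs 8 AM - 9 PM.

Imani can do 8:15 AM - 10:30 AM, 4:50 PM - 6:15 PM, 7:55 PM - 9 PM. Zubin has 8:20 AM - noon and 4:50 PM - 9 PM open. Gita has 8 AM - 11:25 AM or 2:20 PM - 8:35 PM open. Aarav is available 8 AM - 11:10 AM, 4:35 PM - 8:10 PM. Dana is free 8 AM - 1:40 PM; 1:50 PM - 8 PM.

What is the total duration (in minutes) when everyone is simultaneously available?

Imani ∩ Zubin: 08:20-10:30, 16:50-18:15, 19:55-21:00.
Imani ∩ Zubin ∩ Gita: 08:20-10:30, 16:50-18:15, 19:55-20:35.
Imani ∩ Zubin ∩ Gita ∩ Aarav: 08:20-10:30, 16:50-18:15, 19:55-20:10.
Imani ∩ Zubin ∩ Gita ∩ Aarav ∩ Dana: 08:20-10:30, 16:50-18:15, 19:55-20:00.
Summing the common windows: 130 + 85 + 5 = 220 minutes.

220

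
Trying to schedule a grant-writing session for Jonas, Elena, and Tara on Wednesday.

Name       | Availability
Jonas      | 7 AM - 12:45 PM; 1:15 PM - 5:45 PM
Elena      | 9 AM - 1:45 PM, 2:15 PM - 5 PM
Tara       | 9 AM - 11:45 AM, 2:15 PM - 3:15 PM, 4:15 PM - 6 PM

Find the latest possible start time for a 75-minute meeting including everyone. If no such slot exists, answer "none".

Jonas ∩ Elena: 09:00-12:45, 13:15-13:45, 14:15-17:00.
Jonas ∩ Elena ∩ Tara: 09:00-11:45, 14:15-15:15, 16:15-17:00.
The last common window of at least 75 minutes is 09:00-11:45; a 75-minute meeting can start as late as 10:30 and still end by 11:45.

10:30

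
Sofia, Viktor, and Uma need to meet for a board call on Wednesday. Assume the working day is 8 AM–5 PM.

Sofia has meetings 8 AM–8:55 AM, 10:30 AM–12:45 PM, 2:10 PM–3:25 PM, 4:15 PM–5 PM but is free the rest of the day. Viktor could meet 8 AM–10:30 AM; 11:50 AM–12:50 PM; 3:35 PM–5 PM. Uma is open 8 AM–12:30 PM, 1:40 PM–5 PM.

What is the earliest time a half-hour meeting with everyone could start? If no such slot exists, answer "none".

Sofia free: 08:55-10:30, 12:45-14:10, 15:25-16:15 (invert busy blocks within the working day).
Viktor free: 08:00-10:30, 11:50-12:50, 15:35-17:00.
Uma free: 08:00-12:30, 13:40-17:00.
Sofia ∩ Viktor: 08:55-10:30, 12:45-12:50, 15:35-16:15.
Sofia ∩ Viktor ∩ Uma: 08:55-10:30, 15:35-16:15.
The first common window of at least 30 minutes is 08:55-10:30, so the earliest start is 08:55.

08:55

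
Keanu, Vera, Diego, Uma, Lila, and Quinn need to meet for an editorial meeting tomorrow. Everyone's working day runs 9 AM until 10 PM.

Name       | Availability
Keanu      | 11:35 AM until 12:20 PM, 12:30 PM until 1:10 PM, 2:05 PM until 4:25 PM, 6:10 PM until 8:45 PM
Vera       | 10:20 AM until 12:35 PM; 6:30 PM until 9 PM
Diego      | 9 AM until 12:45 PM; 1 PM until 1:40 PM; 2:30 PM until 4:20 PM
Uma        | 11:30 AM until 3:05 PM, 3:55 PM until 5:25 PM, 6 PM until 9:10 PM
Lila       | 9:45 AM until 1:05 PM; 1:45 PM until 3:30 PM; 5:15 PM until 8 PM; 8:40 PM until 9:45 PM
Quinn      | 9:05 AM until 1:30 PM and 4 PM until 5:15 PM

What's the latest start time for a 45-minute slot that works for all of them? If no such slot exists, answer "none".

Keanu ∩ Vera: 11:35-12:20, 12:30-12:35, 18:30-20:45.
Keanu ∩ Vera ∩ Diego: 11:35-12:20, 12:30-12:35.
Keanu ∩ Vera ∩ Diego ∩ Uma: 11:35-12:20, 12:30-12:35.
Keanu ∩ Vera ∩ Diego ∩ Uma ∩ Lila: 11:35-12:20, 12:30-12:35.
Keanu ∩ Vera ∩ Diego ∩ Uma ∩ Lila ∩ Quinn: 11:35-12:20, 12:30-12:35.
Those are the intersection windows.
The last common window of at least 45 minutes is 11:35-12:20; a 45-minute meeting can start as late as 11:35 and still end by 12:20.

11:35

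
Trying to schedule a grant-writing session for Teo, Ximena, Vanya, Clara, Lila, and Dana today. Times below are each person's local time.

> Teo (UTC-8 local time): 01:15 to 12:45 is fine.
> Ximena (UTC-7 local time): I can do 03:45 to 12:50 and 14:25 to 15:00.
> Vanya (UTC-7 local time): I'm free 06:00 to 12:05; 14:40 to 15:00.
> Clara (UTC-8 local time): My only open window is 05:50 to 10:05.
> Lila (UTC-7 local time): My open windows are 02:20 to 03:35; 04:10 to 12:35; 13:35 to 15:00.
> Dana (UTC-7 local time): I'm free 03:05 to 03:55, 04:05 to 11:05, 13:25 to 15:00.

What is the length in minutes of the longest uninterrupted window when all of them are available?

Teo in UTC: 09:15-20:45 (add 8h to convert from UTC-8).
Ximena in UTC: 10:45-19:50, 21:25-22:00 (add 7h to convert from UTC-7).
Vanya in UTC: 13:00-19:05, 21:40-22:00 (add 7h to convert from UTC-7).
Clara in UTC: 13:50-18:05 (add 8h to convert from UTC-8).
Lila in UTC: 09:20-10:35, 11:10-19:35, 20:35-22:00 (add 7h to convert from UTC-7).
Dana in UTC: 10:05-10:55, 11:05-18:05, 20:25-22:00 (add 7h to convert from UTC-7).
Teo ∩ Ximena: 10:45-19:50.
Teo ∩ Ximena ∩ Vanya: 13:00-19:05.
Teo ∩ Ximena ∩ Vanya ∩ Clara: 13:50-18:05.
Teo ∩ Ximena ∩ Vanya ∩ Clara ∩ Lila: 13:50-18:05.
Teo ∩ Ximena ∩ Vanya ∩ Clara ∩ Lila ∩ Dana: 13:50-18:05.
The longest is 13:50-18:05 at 255 minutes.

255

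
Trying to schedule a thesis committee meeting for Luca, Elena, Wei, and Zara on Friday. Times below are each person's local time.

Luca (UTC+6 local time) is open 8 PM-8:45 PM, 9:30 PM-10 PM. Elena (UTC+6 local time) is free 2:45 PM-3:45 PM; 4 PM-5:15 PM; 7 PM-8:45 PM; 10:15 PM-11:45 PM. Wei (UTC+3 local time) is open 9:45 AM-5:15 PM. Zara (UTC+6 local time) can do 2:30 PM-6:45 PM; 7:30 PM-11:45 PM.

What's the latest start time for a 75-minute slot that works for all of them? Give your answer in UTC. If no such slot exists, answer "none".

none

Luca in UTC: 14:00-14:45, 15:30-16:00 (subtract 6h to convert from UTC+6).
Elena in UTC: 08:45-09:45, 10:00-11:15, 13:00-14:45, 16:15-17:45 (subtract 6h to convert from UTC+6).
Wei in UTC: 06:45-14:15 (subtract 3h to convert from UTC+3).
Zara in UTC: 08:30-12:45, 13:30-17:45 (subtract 6h to convert from UTC+6).
Luca ∩ Elena: 14:00-14:45.
Luca ∩ Elena ∩ Wei: 14:00-14:15.
Luca ∩ Elena ∩ Wei ∩ Zara: 14:00-14:15.
No common window is at least 75 minutes long.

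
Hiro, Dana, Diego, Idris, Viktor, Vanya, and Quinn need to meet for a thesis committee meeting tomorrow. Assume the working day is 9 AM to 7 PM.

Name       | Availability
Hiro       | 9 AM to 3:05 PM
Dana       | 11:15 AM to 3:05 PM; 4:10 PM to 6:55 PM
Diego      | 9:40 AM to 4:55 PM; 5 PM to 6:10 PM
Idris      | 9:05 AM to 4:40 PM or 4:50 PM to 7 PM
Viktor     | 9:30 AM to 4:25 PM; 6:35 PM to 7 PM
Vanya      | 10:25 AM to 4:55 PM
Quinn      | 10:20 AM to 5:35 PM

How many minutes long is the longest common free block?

230

Hiro ∩ Dana: 11:15-15:05.
Hiro ∩ Dana ∩ Diego: 11:15-15:05.
Hiro ∩ Dana ∩ Diego ∩ Idris: 11:15-15:05.
Hiro ∩ Dana ∩ Diego ∩ Idris ∩ Viktor: 11:15-15:05.
Hiro ∩ Dana ∩ Diego ∩ Idris ∩ Viktor ∩ Vanya: 11:15-15:05.
Hiro ∩ Dana ∩ Diego ∩ Idris ∩ Viktor ∩ Vanya ∩ Quinn: 11:15-15:05.
The longest is 11:15-15:05 at 230 minutes.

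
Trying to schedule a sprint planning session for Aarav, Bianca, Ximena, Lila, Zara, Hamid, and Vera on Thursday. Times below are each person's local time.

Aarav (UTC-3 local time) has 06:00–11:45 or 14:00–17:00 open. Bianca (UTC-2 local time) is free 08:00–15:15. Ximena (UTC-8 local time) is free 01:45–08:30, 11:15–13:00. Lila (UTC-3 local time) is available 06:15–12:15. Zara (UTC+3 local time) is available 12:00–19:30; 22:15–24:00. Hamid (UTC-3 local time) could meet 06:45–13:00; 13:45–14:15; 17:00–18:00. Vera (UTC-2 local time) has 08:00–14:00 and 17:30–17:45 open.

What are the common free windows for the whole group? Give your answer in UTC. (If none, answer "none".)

Aarav in UTC: 09:00-14:45, 17:00-20:00 (add 3h to convert from UTC-3).
Bianca in UTC: 10:00-17:15 (add 2h to convert from UTC-2).
Ximena in UTC: 09:45-16:30, 19:15-21:00 (add 8h to convert from UTC-8).
Lila in UTC: 09:15-15:15 (add 3h to convert from UTC-3).
Zara in UTC: 09:00-16:30, 19:15-21:00 (subtract 3h to convert from UTC+3).
Hamid in UTC: 09:45-16:00, 16:45-17:15, 20:00-21:00 (add 3h to convert from UTC-3).
Vera in UTC: 10:00-16:00, 19:30-19:45 (add 2h to convert from UTC-2).
Aarav ∩ Bianca: 10:00-14:45, 17:00-17:15.
Aarav ∩ Bianca ∩ Ximena: 10:00-14:45.
Aarav ∩ Bianca ∩ Ximena ∩ Lila: 10:00-14:45.
Aarav ∩ Bianca ∩ Ximena ∩ Lila ∩ Zara: 10:00-14:45.
Aarav ∩ Bianca ∩ Ximena ∩ Lila ∩ Zara ∩ Hamid: 10:00-14:45.
Aarav ∩ Bianca ∩ Ximena ∩ Lila ∩ Zara ∩ Hamid ∩ Vera: 10:00-14:45.
So the common availability across everyone is 10:00-14:45.

10:00-14:45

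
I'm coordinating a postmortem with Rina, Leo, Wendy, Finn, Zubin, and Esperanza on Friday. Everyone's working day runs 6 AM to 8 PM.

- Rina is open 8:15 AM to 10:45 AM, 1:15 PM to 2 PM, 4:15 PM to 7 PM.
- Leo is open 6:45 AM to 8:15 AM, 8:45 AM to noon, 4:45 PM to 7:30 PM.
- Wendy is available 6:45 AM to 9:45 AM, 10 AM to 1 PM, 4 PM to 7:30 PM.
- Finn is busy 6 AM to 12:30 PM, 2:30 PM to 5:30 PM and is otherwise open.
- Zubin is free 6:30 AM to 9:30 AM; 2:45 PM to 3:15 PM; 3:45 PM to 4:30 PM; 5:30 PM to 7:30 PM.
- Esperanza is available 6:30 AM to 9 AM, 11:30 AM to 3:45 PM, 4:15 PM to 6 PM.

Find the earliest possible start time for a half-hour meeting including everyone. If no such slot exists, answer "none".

17:30

Rina free: 08:15-10:45, 13:15-14:00, 16:15-19:00.
Leo free: 06:45-08:15, 08:45-12:00, 16:45-19:30.
Wendy free: 06:45-09:45, 10:00-13:00, 16:00-19:30.
Finn free: 12:30-14:30, 17:30-20:00 (invert busy blocks within the working day).
Zubin free: 06:30-09:30, 14:45-15:15, 15:45-16:30, 17:30-19:30.
Esperanza free: 06:30-09:00, 11:30-15:45, 16:15-18:00.
Rina ∩ Leo: 08:45-10:45, 16:45-19:00.
Rina ∩ Leo ∩ Wendy: 08:45-09:45, 10:00-10:45, 16:45-19:00.
Rina ∩ Leo ∩ Wendy ∩ Finn: 17:30-19:00.
Rina ∩ Leo ∩ Wendy ∩ Finn ∩ Zubin: 17:30-19:00.
Rina ∩ Leo ∩ Wendy ∩ Finn ∩ Zubin ∩ Esperanza: 17:30-18:00.
The first common window of at least 30 minutes is 17:30-18:00, so the earliest start is 17:30.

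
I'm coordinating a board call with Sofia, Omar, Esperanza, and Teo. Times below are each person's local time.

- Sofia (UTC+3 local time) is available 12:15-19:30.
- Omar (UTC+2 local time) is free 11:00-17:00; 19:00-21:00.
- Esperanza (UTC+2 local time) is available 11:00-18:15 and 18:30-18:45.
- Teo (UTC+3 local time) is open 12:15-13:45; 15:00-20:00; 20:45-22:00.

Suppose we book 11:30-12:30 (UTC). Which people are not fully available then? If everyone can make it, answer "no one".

Teo

Sofia in UTC: 09:15-16:30 (subtract 3h to convert from UTC+3).
Omar in UTC: 09:00-15:00, 17:00-19:00 (subtract 2h to convert from UTC+2).
Esperanza in UTC: 09:00-16:15, 16:30-16:45 (subtract 2h to convert from UTC+2).
Teo in UTC: 09:15-10:45, 12:00-17:00, 17:45-19:00 (subtract 3h to convert from UTC+3).
Sofia: free for 11:30-12:30. Omar: free for 11:30-12:30. Esperanza: free for 11:30-12:30. Teo: not fully free for 11:30-12:30.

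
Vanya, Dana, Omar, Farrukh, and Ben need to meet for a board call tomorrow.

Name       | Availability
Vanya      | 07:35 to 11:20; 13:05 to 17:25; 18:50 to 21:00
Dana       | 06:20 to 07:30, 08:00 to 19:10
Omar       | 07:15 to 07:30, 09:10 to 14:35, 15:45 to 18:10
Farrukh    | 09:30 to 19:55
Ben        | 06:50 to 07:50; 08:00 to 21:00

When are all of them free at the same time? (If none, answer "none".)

09:30-11:20, 13:05-14:35, 15:45-17:25

Vanya ∩ Dana: 08:00-11:20, 13:05-17:25, 18:50-19:10.
Vanya ∩ Dana ∩ Omar: 09:10-11:20, 13:05-14:35, 15:45-17:25.
Vanya ∩ Dana ∩ Omar ∩ Farrukh: 09:30-11:20, 13:05-14:35, 15:45-17:25.
Vanya ∩ Dana ∩ Omar ∩ Farrukh ∩ Ben: 09:30-11:20, 13:05-14:35, 15:45-17:25.
So the common availability across everyone is 09:30-11:20, 13:05-14:35, 15:45-17:25.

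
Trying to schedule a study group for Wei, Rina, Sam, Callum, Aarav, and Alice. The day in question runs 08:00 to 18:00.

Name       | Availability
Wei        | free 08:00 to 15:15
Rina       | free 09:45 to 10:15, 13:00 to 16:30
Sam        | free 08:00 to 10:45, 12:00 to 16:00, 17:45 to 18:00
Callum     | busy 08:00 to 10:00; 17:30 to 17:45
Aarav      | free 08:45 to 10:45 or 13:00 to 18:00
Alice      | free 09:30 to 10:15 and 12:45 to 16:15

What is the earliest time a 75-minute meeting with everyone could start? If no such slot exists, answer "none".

Wei free: 08:00-15:15.
Rina free: 09:45-10:15, 13:00-16:30.
Sam free: 08:00-10:45, 12:00-16:00, 17:45-18:00.
Callum free: 10:00-17:30, 17:45-18:00 (invert busy blocks within the working day).
Aarav free: 08:45-10:45, 13:00-18:00.
Alice free: 09:30-10:15, 12:45-16:15.
Wei ∩ Rina: 09:45-10:15, 13:00-15:15.
Wei ∩ Rina ∩ Sam: 09:45-10:15, 13:00-15:15.
Wei ∩ Rina ∩ Sam ∩ Callum: 10:00-10:15, 13:00-15:15.
Wei ∩ Rina ∩ Sam ∩ Callum ∩ Aarav: 10:00-10:15, 13:00-15:15.
Wei ∩ Rina ∩ Sam ∩ Callum ∩ Aarav ∩ Alice: 10:00-10:15, 13:00-15:15.
Those are the intersection windows.
The first common window of at least 75 minutes is 13:00-15:15, so the earliest start is 13:00.

13:00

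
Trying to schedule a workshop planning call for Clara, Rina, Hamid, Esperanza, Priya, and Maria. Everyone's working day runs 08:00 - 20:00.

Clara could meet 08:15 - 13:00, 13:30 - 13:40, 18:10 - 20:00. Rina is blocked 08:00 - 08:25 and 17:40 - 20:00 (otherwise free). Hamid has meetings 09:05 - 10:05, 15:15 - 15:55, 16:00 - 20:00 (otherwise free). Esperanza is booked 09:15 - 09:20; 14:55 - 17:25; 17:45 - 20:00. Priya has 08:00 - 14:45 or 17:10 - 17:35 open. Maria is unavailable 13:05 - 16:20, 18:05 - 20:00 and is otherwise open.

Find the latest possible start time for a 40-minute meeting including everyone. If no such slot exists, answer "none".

12:20

Clara free: 08:15-13:00, 13:30-13:40, 18:10-20:00.
Rina free: 08:25-17:40 (invert busy blocks within the working day).
Hamid free: 08:00-09:05, 10:05-15:15, 15:55-16:00 (invert busy blocks within the working day).
Esperanza free: 08:00-09:15, 09:20-14:55, 17:25-17:45 (invert busy blocks within the working day).
Priya free: 08:00-14:45, 17:10-17:35.
Maria free: 08:00-13:05, 16:20-18:05 (invert busy blocks within the working day).
Clara ∩ Rina: 08:25-13:00, 13:30-13:40.
Clara ∩ Rina ∩ Hamid: 08:25-09:05, 10:05-13:00, 13:30-13:40.
Clara ∩ Rina ∩ Hamid ∩ Esperanza: 08:25-09:05, 10:05-13:00, 13:30-13:40.
Clara ∩ Rina ∩ Hamid ∩ Esperanza ∩ Priya: 08:25-09:05, 10:05-13:00, 13:30-13:40.
Clara ∩ Rina ∩ Hamid ∩ Esperanza ∩ Priya ∩ Maria: 08:25-09:05, 10:05-13:00.
The last common window of at least 40 minutes is 10:05-13:00; a 40-minute meeting can start as late as 12:20 and still end by 13:00.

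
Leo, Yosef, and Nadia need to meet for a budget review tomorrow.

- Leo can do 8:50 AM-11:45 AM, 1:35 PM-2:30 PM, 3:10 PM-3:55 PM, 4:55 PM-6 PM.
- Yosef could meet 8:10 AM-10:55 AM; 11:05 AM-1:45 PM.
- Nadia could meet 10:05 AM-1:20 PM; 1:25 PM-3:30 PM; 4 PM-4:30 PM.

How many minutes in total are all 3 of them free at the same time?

100

Leo ∩ Yosef: 08:50-10:55, 11:05-11:45, 13:35-13:45.
Leo ∩ Yosef ∩ Nadia: 10:05-10:55, 11:05-11:45, 13:35-13:45.
Those are the intersection windows.
Summing the common windows: 50 + 40 + 10 = 100 minutes.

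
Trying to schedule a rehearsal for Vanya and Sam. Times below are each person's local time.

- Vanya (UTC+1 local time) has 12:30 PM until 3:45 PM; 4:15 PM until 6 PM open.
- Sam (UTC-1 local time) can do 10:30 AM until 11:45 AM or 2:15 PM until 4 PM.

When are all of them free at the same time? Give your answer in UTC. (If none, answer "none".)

11:30-12:45, 15:15-17:00

Vanya in UTC: 11:30-14:45, 15:15-17:00 (subtract 1h to convert from UTC+1).
Sam in UTC: 11:30-12:45, 15:15-17:00 (add 1h to convert from UTC-1).
Vanya ∩ Sam: 11:30-12:45, 15:15-17:00.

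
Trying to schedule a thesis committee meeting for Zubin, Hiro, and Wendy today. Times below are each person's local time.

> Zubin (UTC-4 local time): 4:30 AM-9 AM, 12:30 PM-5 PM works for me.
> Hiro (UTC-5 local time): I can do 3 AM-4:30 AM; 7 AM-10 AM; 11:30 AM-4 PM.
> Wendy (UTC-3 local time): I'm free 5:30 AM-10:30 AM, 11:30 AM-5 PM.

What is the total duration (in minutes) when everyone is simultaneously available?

330

Zubin in UTC: 08:30-13:00, 16:30-21:00 (add 4h to convert from UTC-4).
Hiro in UTC: 08:00-09:30, 12:00-15:00, 16:30-21:00 (add 5h to convert from UTC-5).
Wendy in UTC: 08:30-13:30, 14:30-20:00 (add 3h to convert from UTC-3).
Zubin ∩ Hiro: 08:30-09:30, 12:00-13:00, 16:30-21:00.
Zubin ∩ Hiro ∩ Wendy: 08:30-09:30, 12:00-13:00, 16:30-20:00.
Summing the common windows: 60 + 60 + 210 = 330 minutes.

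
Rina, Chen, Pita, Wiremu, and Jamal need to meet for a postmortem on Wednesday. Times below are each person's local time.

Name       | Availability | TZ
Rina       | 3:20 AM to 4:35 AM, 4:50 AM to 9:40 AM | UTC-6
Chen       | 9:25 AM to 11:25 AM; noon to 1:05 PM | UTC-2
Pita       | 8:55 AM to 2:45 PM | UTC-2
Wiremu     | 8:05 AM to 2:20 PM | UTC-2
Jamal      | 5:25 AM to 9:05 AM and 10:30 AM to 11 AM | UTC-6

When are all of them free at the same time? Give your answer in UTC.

11:25-13:25, 14:00-15:05

Rina in UTC: 09:20-10:35, 10:50-15:40 (add 6h to convert from UTC-6).
Chen in UTC: 11:25-13:25, 14:00-15:05 (add 2h to convert from UTC-2).
Pita in UTC: 10:55-16:45 (add 2h to convert from UTC-2).
Wiremu in UTC: 10:05-16:20 (add 2h to convert from UTC-2).
Jamal in UTC: 11:25-15:05, 16:30-17:00 (add 6h to convert from UTC-6).
Rina ∩ Chen: 11:25-13:25, 14:00-15:05.
Rina ∩ Chen ∩ Pita: 11:25-13:25, 14:00-15:05.
Rina ∩ Chen ∩ Pita ∩ Wiremu: 11:25-13:25, 14:00-15:05.
Rina ∩ Chen ∩ Pita ∩ Wiremu ∩ Jamal: 11:25-13:25, 14:00-15:05.
Those are the intersection windows.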